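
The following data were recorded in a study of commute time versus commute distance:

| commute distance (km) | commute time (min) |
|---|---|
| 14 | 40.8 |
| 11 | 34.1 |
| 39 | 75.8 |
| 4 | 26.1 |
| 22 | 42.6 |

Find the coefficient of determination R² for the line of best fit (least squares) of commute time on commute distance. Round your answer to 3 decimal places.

0.956

n = 5, Σx = 90, Σy = 219.4, Σxy = 4944.1, Σx² = 2338, Σy² = 11069.06
Sxx = Σx² − (Σx)²/n = 2338 − 1620 = 718
Sxy = Σxy − (Σx)(Σy)/n = 4944.1 − 3949.2 = 994.9
Syy = Σy² − (Σy)²/n = 11069.06 − 9627.272 = 1441.788
R² = Sxy²/(Sxx·Syy) = (994.9)²/(718·1441.788) = 0.956165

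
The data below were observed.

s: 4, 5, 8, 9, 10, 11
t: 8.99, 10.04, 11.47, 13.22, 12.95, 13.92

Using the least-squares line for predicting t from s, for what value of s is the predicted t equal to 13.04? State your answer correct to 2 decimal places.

9.70

n = 6, Σx = 47, Σy = 70.59, Σxy = 579.52, Σx² = 407
Sxx = Σx² − (Σx)²/n = 407 − 368.166667 = 38.833333
Sxy = Σxy − (Σx)(Σy)/n = 579.52 − 552.955 = 26.565
b = Sxy/Sxx = 26.565/38.833333 = 0.684077
a = ȳ − b·x̄ = 11.765 − 0.684077·7.833333 = 6.406395
Set a + b·x = 13.04: x = (13.04 − 6.406395) / 0.684077 = 9.697158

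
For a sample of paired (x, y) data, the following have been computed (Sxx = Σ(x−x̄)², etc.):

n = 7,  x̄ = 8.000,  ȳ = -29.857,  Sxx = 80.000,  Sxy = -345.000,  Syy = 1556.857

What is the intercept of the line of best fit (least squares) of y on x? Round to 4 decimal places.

4.6430

b = Sxy/Sxx = -345/80 = -4.3125
a = ȳ − b·x̄ = -29.857 − (-4.3125)·8 = 4.643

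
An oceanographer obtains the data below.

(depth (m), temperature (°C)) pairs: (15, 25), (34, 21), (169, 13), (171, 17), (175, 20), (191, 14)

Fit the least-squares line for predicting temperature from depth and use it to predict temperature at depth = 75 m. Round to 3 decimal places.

20.729

n = 6, Σx = 755, Σy = 110, Σxy = 12367, Σx² = 126289
Sxx = Σx² − (Σx)²/n = 126289 − 95004.166667 = 31284.833333
Sxy = Σxy − (Σx)(Σy)/n = 12367 − 13841.666667 = -1474.666667
b = Sxy/Sxx = -1474.666667/31284.833333 = -0.047137
a = ȳ − b·x̄ = 18.333333 − (-0.047137)·125.833333 = 24.264713
ŷ(75) = a + b·75 = 24.264713 + (-0.047137)·75 = 20.729454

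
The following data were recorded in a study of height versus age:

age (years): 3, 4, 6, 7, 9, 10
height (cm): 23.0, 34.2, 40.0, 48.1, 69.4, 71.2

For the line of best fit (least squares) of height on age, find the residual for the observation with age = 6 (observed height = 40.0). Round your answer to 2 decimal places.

n = 6, Σx = 39, Σy = 285.9, Σxy = 2119.1, Σx² = 291
Sxx = Σx² − (Σx)²/n = 291 − 253.5 = 37.5
Sxy = Σxy − (Σx)(Σy)/n = 2119.1 − 1858.35 = 260.75
b = Sxy/Sxx = 260.75/37.5 = 6.953333
a = ȳ − b·x̄ = 47.65 − 6.953333·6.5 = 2.453333
ŷ(6) = 2.453333 + 6.953333·6 = 44.173333
residual = y − ŷ = 40.0 − 44.173333 = -4.173333

-4.17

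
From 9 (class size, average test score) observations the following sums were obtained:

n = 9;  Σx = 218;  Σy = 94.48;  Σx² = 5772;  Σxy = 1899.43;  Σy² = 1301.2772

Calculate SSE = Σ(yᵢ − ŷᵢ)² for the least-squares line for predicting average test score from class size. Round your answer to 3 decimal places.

Sxx = Σx² − (Σx)²/n = 5772 − 5280.444444 = 491.555556
Sxy = Σxy − (Σx)(Σy)/n = 1899.43 − 2288.515556 = -389.085556
Syy = Σy² − (Σy)²/n = 1301.2772 − 991.830044 = 309.447156
b = Sxy/Sxx = -389.085556/491.555556 = -0.791539
SSE = Syy − b·Sxy = 309.447156 − (-0.791539)·(-389.085556) = 1.470635

1.471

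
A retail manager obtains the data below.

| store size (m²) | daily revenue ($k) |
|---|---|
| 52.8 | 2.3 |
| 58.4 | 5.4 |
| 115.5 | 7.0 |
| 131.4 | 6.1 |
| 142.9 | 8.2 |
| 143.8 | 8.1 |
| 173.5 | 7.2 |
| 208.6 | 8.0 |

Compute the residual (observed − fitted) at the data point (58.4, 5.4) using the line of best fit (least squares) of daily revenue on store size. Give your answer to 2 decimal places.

0.95

n = 8, Σx = 1026.9, Σy = 52.3, Σxy = 7301.4, Σx² = 151519.67
Sxx = Σx² − (Σx)²/n = 151519.67 − 131815.45125 = 19704.21875
Sxy = Σxy − (Σx)(Σy)/n = 7301.4 − 6713.35875 = 588.04125
b = Sxy/Sxx = 588.04125/19704.21875 = 0.029843
a = ȳ − b·x̄ = 6.5375 − 0.029843·128.3625 = 2.706724
ŷ(58.4) = 2.706724 + 0.029843·58.4 = 4.449580
residual = y − ŷ = 5.4 − 4.449580 = 0.950420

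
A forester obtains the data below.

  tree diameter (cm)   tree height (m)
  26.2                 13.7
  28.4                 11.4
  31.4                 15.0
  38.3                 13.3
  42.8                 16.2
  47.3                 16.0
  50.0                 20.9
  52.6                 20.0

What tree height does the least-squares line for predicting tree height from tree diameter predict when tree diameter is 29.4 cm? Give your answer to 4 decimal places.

13.0075

n = 8, Σx = 317, Σy = 126.5, Σxy = 5210.25, Σx² = 13281.74
Sxx = Σx² − (Σx)²/n = 13281.74 − 12561.125 = 720.615
Sxy = Σxy − (Σx)(Σy)/n = 5210.25 − 5012.5625 = 197.6875
b = Sxy/Sxx = 197.6875/720.615 = 0.274332
a = ȳ − b·x̄ = 15.8125 − 0.274332·39.625 = 4.942108
ŷ(29.4) = a + b·29.4 = 4.942108 + 0.274332·29.4 = 13.007459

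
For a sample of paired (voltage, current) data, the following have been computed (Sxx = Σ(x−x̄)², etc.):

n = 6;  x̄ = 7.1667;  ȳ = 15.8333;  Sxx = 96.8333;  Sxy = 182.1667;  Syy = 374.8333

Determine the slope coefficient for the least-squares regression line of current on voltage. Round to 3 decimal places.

1.881

b = Sxy/Sxx = 182.1667/96.8333 = 1.881240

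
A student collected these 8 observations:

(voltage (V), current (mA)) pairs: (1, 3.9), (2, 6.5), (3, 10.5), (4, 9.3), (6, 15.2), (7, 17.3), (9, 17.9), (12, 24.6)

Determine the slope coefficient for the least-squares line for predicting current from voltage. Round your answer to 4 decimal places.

n = 8, Σx = 44, Σy = 105.2, Σxy = 754.2, Σx² = 340
Sxx = Σx² − (Σx)²/n = 340 − 242 = 98
Sxy = Σxy − (Σx)(Σy)/n = 754.2 − 578.6 = 175.6
b = Sxy/Sxx = 175.6/98 = 1.791837

1.7918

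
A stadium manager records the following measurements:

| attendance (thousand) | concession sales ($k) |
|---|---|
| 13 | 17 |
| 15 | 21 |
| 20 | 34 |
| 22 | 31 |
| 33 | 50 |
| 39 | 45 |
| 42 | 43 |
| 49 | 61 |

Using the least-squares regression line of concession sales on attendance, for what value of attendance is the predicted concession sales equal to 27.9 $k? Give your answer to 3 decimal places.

n = 8, Σx = 233, Σy = 302, Σxy = 10098, Σx² = 8053
Sxx = Σx² − (Σx)²/n = 8053 − 6786.125 = 1266.875
Sxy = Σxy − (Σx)(Σy)/n = 10098 − 8795.75 = 1302.25
b = Sxy/Sxx = 1302.25/1266.875 = 1.027923
a = ȳ − b·x̄ = 37.75 − 1.027923·29.125 = 7.811741
Set a + b·x = 27.9: x = (27.9 − 7.811741) / 1.027923 = 19.542571

19.543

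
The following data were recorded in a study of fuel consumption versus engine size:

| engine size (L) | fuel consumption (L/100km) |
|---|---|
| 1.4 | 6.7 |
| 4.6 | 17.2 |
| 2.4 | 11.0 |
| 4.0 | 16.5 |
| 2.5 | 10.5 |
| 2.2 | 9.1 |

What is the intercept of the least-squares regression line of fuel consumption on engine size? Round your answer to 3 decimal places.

2.056

n = 6, Σx = 17.1, Σy = 71, Σxy = 227.17, Σx² = 55.97
Sxx = Σx² − (Σx)²/n = 55.97 − 48.735 = 7.235
Sxy = Σxy − (Σx)(Σy)/n = 227.17 − 202.35 = 24.82
b = Sxy/Sxx = 24.82/7.235 = 3.430546
a = ȳ − b·x̄ = 11.833333 − 3.430546·2.85 = 2.056277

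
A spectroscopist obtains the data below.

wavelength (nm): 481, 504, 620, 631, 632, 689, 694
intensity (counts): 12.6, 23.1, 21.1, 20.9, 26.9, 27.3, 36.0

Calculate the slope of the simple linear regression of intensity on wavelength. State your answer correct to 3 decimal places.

n = 7, Σx = 4251, Σy = 167.9, Σxy = 104767.4, Σx² = 2623719
Sxx = Σx² − (Σx)²/n = 2623719 − 2581571.571429 = 42147.428571
Sxy = Σxy − (Σx)(Σy)/n = 104767.4 − 101963.271429 = 2804.128571
b = Sxy/Sxx = 2804.128571/42147.428571 = 0.066531

0.067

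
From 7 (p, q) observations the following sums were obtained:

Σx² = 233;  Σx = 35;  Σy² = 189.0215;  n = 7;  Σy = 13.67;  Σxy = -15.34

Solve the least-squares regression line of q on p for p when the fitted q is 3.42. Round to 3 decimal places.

3.983

Sxx = Σx² − (Σx)²/n = 233 − 175 = 58
Sxy = Σxy − (Σx)(Σy)/n = -15.34 − 68.35 = -83.69
b = Sxy/Sxx = -83.69/58 = -1.442931
a = ȳ − b·x̄ = 1.952857 − (-1.442931)·5 = 9.167512
Set a + b·x = 3.42: x = (3.42 − 9.167512) / (-1.442931) = 3.983220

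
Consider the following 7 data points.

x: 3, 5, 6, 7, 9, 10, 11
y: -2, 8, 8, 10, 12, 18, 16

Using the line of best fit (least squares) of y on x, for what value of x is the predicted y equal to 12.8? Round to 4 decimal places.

n = 7, Σx = 51, Σy = 70, Σxy = 616, Σx² = 421
Sxx = Σx² − (Σx)²/n = 421 − 371.571429 = 49.428571
Sxy = Σxy − (Σx)(Σy)/n = 616 − 510 = 106
b = Sxy/Sxx = 106/49.428571 = 2.144509
a = ȳ − b·x̄ = 10 − 2.144509·7.285714 = -5.624277
Set a + b·x = 12.8: x = (12.8 − (-5.624277)) / 2.144509 = 8.591375

8.5914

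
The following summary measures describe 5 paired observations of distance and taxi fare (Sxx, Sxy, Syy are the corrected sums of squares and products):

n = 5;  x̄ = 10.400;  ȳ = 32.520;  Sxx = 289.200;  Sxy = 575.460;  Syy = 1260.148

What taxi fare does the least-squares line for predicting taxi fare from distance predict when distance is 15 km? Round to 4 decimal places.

b = Sxy/Sxx = 575.46/289.2 = 1.989834
a = ȳ − b·x̄ = 32.52 − 1.989834·10.4 = 11.825726
ŷ(15) = a + b·15 = 11.825726 + 1.989834·15 = 41.673237

41.6732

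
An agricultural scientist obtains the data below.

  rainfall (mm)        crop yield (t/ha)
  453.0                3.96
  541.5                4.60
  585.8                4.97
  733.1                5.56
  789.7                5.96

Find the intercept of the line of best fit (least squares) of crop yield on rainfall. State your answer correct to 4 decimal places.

1.5168

n = 5, Σx = 3103.1, Σy = 25.05, Σxy = 15978.854, Σx² = 2002654.59
Sxx = Σx² − (Σx)²/n = 2002654.59 − 1925845.922 = 76808.668
Sxy = Σxy − (Σx)(Σy)/n = 15978.854 − 15546.531 = 432.323
b = Sxy/Sxx = 432.323/76808.668 = 0.005629
a = ȳ − b·x̄ = 5.01 − 0.005629·620.62 = 1.516797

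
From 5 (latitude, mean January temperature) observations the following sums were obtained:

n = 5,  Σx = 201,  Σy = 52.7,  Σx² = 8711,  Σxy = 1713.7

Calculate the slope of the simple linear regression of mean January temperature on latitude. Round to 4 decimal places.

Sxx = Σx² − (Σx)²/n = 8711 − 8080.2 = 630.8
Sxy = Σxy − (Σx)(Σy)/n = 1713.7 − 2118.54 = -404.84
b = Sxy/Sxx = -404.84/630.8 = -0.641788

-0.6418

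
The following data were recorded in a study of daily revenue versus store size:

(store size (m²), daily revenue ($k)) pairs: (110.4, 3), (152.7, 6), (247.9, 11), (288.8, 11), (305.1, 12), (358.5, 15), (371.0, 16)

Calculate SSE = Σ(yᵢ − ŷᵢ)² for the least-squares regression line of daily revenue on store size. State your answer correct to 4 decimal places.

2.8416

n = 7, Σx = 1834.4, Σy = 74, Σxy = 22125.8, Σx² = 539614.56, Σy² = 912
Sxx = Σx² − (Σx)²/n = 539614.56 − 480717.622857 = 58896.937143
Sxy = Σxy − (Σx)(Σy)/n = 22125.8 − 19392.228571 = 2733.571429
Syy = Σy² − (Σy)²/n = 912 − 782.285714 = 129.714286
b = Sxy/Sxx = 2733.571429/58896.937143 = 0.046413
SSE = Syy − b·Sxy = 129.714286 − 0.046413·2733.571429 = 2.841597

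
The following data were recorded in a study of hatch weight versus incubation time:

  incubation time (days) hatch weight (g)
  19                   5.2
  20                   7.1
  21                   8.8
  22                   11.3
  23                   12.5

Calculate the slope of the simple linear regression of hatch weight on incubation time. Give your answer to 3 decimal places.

1.880

n = 5, Σx = 105, Σy = 44.9, Σxy = 961.7, Σx² = 2215
Sxx = Σx² − (Σx)²/n = 2215 − 2205 = 10
Sxy = Σxy − (Σx)(Σy)/n = 961.7 − 942.9 = 18.8
b = Sxy/Sxx = 18.8/10 = 1.88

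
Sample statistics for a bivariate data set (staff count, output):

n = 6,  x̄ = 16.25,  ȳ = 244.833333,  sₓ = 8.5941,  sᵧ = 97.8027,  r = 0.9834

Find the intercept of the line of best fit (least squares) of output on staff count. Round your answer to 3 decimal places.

62.975

b = r · sᵧ/sₓ = 0.9834 · 97.8027/8.5941 = 11.191303
a = ȳ − b·x̄ = 244.833333 − 11.191303·16.25 = 62.974663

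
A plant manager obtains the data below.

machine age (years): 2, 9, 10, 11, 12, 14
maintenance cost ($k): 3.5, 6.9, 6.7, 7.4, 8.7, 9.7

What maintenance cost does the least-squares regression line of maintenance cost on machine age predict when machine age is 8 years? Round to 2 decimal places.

n = 6, Σx = 58, Σy = 42.9, Σxy = 457.7, Σx² = 646
Sxx = Σx² − (Σx)²/n = 646 − 560.666667 = 85.333333
Sxy = Σxy − (Σx)(Σy)/n = 457.7 − 414.7 = 43
b = Sxy/Sxx = 43/85.333333 = 0.503906
a = ȳ − b·x̄ = 7.15 − 0.503906·9.666667 = 2.278906
ŷ(8) = a + b·8 = 2.278906 + 0.503906·8 = 6.310156

6.31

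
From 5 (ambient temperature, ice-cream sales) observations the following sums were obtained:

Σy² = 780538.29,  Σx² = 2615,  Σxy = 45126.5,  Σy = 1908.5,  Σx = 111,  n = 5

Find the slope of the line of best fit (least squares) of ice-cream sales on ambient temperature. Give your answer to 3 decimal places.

18.288

Sxx = Σx² − (Σx)²/n = 2615 − 2464.2 = 150.8
Sxy = Σxy − (Σx)(Σy)/n = 45126.5 − 42368.7 = 2757.8
b = Sxy/Sxx = 2757.8/150.8 = 18.287798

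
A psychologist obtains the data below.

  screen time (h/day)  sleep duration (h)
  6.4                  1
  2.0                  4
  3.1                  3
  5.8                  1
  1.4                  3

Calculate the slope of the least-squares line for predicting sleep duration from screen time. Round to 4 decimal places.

n = 5, Σx = 18.7, Σy = 12, Σxy = 33.7, Σx² = 90.17
Sxx = Σx² − (Σx)²/n = 90.17 − 69.938 = 20.232
Sxy = Σxy − (Σx)(Σy)/n = 33.7 − 44.88 = -11.18
b = Sxy/Sxx = -11.18/20.232 = -0.552590

-0.5526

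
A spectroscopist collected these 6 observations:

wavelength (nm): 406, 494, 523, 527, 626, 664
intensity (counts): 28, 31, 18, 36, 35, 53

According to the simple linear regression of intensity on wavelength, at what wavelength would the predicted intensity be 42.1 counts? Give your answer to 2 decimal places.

n = 6, Σx = 3240, Σy = 201, Σxy = 112170, Σx² = 1792902
Sxx = Σx² − (Σx)²/n = 1792902 − 1749600 = 43302
Sxy = Σxy − (Σx)(Σy)/n = 112170 − 108540 = 3630
b = Sxy/Sxx = 3630/43302 = 0.083830
a = ȳ − b·x̄ = 33.5 − 0.083830·540 = -11.768117
Set a + b·x = 42.1: x = (42.1 − (-11.768117)) / 0.083830 = 642.588760

642.59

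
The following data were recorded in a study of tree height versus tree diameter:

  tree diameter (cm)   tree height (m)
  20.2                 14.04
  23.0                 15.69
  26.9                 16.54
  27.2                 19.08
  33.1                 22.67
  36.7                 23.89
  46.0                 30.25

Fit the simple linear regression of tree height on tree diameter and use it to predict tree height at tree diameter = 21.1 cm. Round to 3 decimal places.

n = 7, Σx = 213.1, Σy = 142.16, Σxy = 4627.02, Σx² = 6958.99
Sxx = Σx² − (Σx)²/n = 6958.99 − 6487.372857 = 471.617143
Sxy = Σxy − (Σx)(Σy)/n = 4627.02 − 4327.756571 = 299.263429
b = Sxy/Sxx = 299.263429/471.617143 = 0.634547
a = ȳ − b·x̄ = 20.308571 − 0.634547·30.442857 = 0.991136
ŷ(21.1) = a + b·21.1 = 0.991136 + 0.634547·21.1 = 14.380086

14.380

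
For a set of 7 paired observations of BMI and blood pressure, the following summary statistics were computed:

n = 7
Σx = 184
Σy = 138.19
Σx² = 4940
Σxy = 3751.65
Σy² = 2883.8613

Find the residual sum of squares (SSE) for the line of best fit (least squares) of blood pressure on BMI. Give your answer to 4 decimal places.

18.3544

Sxx = Σx² − (Σx)²/n = 4940 − 4836.571429 = 103.428571
Sxy = Σxy − (Σx)(Σy)/n = 3751.65 − 3632.422857 = 119.227143
Syy = Σy² − (Σy)²/n = 2883.8613 − 2728.068014 = 155.793286
b = Sxy/Sxx = 119.227143/103.428571 = 1.152749
SSE = Syy − b·Sxy = 155.793286 − 1.152749·119.227143 = 18.354361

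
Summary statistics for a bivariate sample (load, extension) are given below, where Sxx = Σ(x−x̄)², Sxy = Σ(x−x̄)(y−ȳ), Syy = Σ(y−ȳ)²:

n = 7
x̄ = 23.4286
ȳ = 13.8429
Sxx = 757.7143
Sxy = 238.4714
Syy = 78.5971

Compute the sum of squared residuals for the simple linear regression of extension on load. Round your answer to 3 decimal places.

3.544

b = Sxy/Sxx = 238.4714/757.7143 = 0.314725
SSE = Syy − b·Sxy = 78.5971 − 0.314725·238.4714 = 3.544262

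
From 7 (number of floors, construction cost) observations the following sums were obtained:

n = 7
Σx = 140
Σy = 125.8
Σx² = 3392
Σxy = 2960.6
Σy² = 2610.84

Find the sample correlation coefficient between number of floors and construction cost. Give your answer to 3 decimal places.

Sxx = Σx² − (Σx)²/n = 3392 − 2800 = 592
Sxy = Σxy − (Σx)(Σy)/n = 2960.6 − 2516 = 444.6
Syy = Σy² − (Σy)²/n = 2610.84 − 2260.805714 = 350.034286
r = Sxy/√(Sxx·Syy) = 444.6/√(207220.297143) = 444.6/455.214562 = 0.976682

0.977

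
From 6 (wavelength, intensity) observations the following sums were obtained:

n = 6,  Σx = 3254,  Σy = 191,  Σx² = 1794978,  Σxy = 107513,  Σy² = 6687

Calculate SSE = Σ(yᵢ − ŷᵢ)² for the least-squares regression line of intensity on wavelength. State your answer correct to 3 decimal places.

96.535

Sxx = Σx² − (Σx)²/n = 1794978 − 1764752.666667 = 30225.333333
Sxy = Σxy − (Σx)(Σy)/n = 107513 − 103585.666667 = 3927.333333
Syy = Σy² − (Σy)²/n = 6687 − 6080.166667 = 606.833333
b = Sxy/Sxx = 3927.333333/30225.333333 = 0.129935
SSE = Syy − b·Sxy = 606.833333 − 0.129935·3927.333333 = 96.534673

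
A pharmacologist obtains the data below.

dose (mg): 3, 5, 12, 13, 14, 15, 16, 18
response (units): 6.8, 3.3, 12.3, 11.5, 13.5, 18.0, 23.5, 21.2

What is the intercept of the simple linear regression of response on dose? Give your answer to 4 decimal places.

-0.2824

n = 8, Σx = 96, Σy = 110.1, Σxy = 1550.6, Σx² = 1348
Sxx = Σx² − (Σx)²/n = 1348 − 1152 = 196
Sxy = Σxy − (Σx)(Σy)/n = 1550.6 − 1321.2 = 229.4
b = Sxy/Sxx = 229.4/196 = 1.170408
a = ȳ − b·x̄ = 13.7625 − 1.170408·12 = -0.282398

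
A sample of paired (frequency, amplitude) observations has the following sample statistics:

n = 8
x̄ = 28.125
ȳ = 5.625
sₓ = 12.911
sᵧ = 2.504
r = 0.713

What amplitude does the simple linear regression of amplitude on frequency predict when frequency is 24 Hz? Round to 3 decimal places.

5.055

b = r · sᵧ/sₓ = 0.713 · 2.504/12.911 = 0.138281
a = ȳ − b·x̄ = 5.625 − 0.138281·28.125 = 1.735834
ŷ(24) = a + b·24 = 1.735834 + 0.138281·24 = 5.054589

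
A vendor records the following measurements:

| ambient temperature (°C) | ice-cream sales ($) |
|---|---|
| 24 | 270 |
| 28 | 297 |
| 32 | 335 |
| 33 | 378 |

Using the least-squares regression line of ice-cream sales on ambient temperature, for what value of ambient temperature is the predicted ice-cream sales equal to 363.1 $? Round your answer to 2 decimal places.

33.23

n = 4, Σx = 117, Σy = 1280, Σxy = 37990, Σx² = 3473
Sxx = Σx² − (Σx)²/n = 3473 − 3422.25 = 50.75
Sxy = Σxy − (Σx)(Σy)/n = 37990 − 37440 = 550
b = Sxy/Sxx = 550/50.75 = 10.837438
a = ȳ − b·x̄ = 320 − 10.837438·29.25 = 3.004926
Set a + b·x = 363.1: x = (363.1 − 3.004926) / 10.837438 = 33.226955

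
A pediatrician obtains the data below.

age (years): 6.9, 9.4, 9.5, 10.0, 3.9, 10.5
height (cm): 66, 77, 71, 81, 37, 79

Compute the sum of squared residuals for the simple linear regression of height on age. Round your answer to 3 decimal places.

n = 6, Σx = 50.2, Σy = 411, Σxy = 3637.5, Σx² = 451.68, Σy² = 29497
Sxx = Σx² − (Σx)²/n = 451.68 − 420.006667 = 31.673333
Sxy = Σxy − (Σx)(Σy)/n = 3637.5 − 3438.7 = 198.8
Syy = Σy² − (Σy)²/n = 29497 − 28153.5 = 1343.5
b = Sxy/Sxx = 198.8/31.673333 = 6.276573
SSE = Syy − b·Sxy = 1343.5 − 6.276573·198.8 = 95.717217

95.717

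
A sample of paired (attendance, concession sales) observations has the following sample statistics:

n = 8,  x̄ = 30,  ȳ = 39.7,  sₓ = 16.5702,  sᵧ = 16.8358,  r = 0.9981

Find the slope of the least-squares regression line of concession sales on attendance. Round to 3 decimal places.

1.014

b = r · sᵧ/sₓ = 0.9981 · 16.8358/16.5702 = 1.014098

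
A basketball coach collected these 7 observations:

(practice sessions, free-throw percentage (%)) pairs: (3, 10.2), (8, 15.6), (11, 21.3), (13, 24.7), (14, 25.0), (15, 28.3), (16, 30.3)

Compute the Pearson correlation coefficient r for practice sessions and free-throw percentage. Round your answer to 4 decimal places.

n = 7, Σx = 80, Σy = 155.4, Σxy = 1970.1, Σx² = 1040, Σy² = 3755.16
Sxx = Σx² − (Σx)²/n = 1040 − 914.285714 = 125.714286
Sxy = Σxy − (Σx)(Σy)/n = 1970.1 − 1776 = 194.1
Syy = Σy² − (Σy)²/n = 3755.16 − 3449.88 = 305.28
r = Sxy/√(Sxx·Syy) = 194.1/√(38378.057143) = 194.1/195.903183 = 0.990796

0.9908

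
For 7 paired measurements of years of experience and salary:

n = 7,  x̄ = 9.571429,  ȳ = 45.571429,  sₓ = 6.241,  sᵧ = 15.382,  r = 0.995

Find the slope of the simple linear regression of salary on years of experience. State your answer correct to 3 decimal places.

2.452

b = r · sᵧ/sₓ = 0.995 · 15.382/6.241 = 2.452346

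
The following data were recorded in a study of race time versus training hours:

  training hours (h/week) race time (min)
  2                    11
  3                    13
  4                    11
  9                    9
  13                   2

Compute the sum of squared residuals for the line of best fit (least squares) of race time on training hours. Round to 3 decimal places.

n = 5, Σx = 31, Σy = 46, Σxy = 212, Σx² = 279, Σy² = 496
Sxx = Σx² − (Σx)²/n = 279 − 192.2 = 86.8
Sxy = Σxy − (Σx)(Σy)/n = 212 − 285.2 = -73.2
Syy = Σy² − (Σy)²/n = 496 − 423.2 = 72.8
b = Sxy/Sxx = -73.2/86.8 = -0.843318
SSE = Syy − b·Sxy = 72.8 − (-0.843318)·(-73.2) = 11.069124

11.069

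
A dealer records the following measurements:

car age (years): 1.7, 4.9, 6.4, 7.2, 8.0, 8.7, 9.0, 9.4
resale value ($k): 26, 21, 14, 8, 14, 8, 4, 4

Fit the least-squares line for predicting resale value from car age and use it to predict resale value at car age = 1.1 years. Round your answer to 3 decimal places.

29.234

n = 8, Σx = 55.3, Σy = 99, Σxy = 549.5, Σx² = 428.75
Sxx = Σx² − (Σx)²/n = 428.75 − 382.26125 = 46.48875
Sxy = Σxy − (Σx)(Σy)/n = 549.5 − 684.3375 = -134.8375
b = Sxy/Sxx = -134.8375/46.48875 = -2.900433
a = ȳ − b·x̄ = 12.375 − (-2.900433)·6.9125 = 32.424242
ŷ(1.1) = a + b·1.1 = 32.424242 + (-2.900433)·1.1 = 29.233766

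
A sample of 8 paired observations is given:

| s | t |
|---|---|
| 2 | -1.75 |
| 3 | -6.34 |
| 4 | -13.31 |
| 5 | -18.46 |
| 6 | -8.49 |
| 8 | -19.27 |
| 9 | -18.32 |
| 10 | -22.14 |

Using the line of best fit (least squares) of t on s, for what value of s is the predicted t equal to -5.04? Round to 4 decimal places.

n = 8, Σx = 47, Σy = -108.08, Σxy = -759.44, Σx² = 335
Sxx = Σx² − (Σx)²/n = 335 − 276.125 = 58.875
Sxy = Σxy − (Σx)(Σy)/n = -759.44 − (-634.97) = -124.47
b = Sxy/Sxx = -124.47/58.875 = -2.114140
a = ȳ − b·x̄ = -13.51 − (-2.114140)·5.875 = -1.089427
Set a + b·x = -5.04: x = (-5.04 − (-1.089427)) / (-2.114140) = 1.868643

1.8686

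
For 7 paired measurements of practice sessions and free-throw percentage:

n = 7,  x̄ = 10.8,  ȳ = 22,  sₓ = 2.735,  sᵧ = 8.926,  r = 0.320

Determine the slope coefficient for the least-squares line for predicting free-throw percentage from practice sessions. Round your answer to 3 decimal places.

1.044

b = r · sᵧ/sₓ = 0.32 · 8.926/2.735 = 1.044358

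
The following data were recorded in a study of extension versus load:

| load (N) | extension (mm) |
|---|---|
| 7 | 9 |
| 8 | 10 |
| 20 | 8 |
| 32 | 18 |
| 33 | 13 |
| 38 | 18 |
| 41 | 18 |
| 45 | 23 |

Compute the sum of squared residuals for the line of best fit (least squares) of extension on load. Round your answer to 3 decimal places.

n = 8, Σx = 224, Σy = 117, Σxy = 3765, Σx² = 7776, Σy² = 1915
Sxx = Σx² − (Σx)²/n = 7776 − 6272 = 1504
Sxy = Σxy − (Σx)(Σy)/n = 3765 − 3276 = 489
Syy = Σy² − (Σy)²/n = 1915 − 1711.125 = 203.875
b = Sxy/Sxx = 489/1504 = 0.325133
SSE = Syy − b·Sxy = 203.875 − 0.325133·489 = 44.884973

44.885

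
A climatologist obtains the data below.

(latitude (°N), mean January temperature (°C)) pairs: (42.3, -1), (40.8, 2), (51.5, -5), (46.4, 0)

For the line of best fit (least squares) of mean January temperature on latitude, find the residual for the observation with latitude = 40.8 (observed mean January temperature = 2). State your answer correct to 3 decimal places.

0.597

n = 4, Σx = 181, Σy = -4, Σxy = -218.2, Σx² = 8259.14
Sxx = Σx² − (Σx)²/n = 8259.14 − 8190.25 = 68.89
Sxy = Σxy − (Σx)(Σy)/n = -218.2 − (-181) = -37.2
b = Sxy/Sxx = -37.2/68.89 = -0.539991
a = ȳ − b·x̄ = -1 − (-0.539991)·45.25 = 23.434606
ŷ(40.8) = 23.434606 + (-0.539991)·40.8 = 1.402961
residual = y − ŷ = 2 − 1.402961 = 0.597039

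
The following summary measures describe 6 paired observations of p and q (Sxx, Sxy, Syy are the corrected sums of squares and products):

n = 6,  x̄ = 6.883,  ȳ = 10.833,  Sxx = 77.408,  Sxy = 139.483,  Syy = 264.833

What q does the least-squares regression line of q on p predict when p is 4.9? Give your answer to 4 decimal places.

b = Sxy/Sxx = 139.483/77.408 = 1.801920
a = ȳ − b·x̄ = 10.833 − 1.801920·6.883 = -1.569613
ŷ(4.9) = a + b·4.9 = -1.569613 + 1.801920·4.9 = 7.259793

7.2598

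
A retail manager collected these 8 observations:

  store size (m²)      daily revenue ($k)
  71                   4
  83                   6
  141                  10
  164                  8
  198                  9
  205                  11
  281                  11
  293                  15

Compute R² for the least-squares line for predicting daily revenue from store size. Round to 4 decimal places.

0.8143

n = 8, Σx = 1436, Σy = 74, Σxy = 15027, Σx² = 304746, Σy² = 764
Sxx = Σx² − (Σx)²/n = 304746 − 257762 = 46984
Sxy = Σxy − (Σx)(Σy)/n = 15027 − 13283 = 1744
Syy = Σy² − (Σy)²/n = 764 − 684.5 = 79.5
R² = Sxy²/(Sxx·Syy) = (1744)²/(46984·79.5) = 0.814284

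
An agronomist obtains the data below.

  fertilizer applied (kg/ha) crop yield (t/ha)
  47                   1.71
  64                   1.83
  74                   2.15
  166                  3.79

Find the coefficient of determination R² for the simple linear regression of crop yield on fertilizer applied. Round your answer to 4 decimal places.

n = 4, Σx = 351, Σy = 9.48, Σxy = 985.73, Σx² = 39337, Σy² = 25.2596
Sxx = Σx² − (Σx)²/n = 39337 − 30800.25 = 8536.75
Sxy = Σxy − (Σx)(Σy)/n = 985.73 − 831.87 = 153.86
Syy = Σy² − (Σy)²/n = 25.2596 − 22.4676 = 2.792
R² = Sxy²/(Sxx·Syy) = (153.86)²/(8536.75·2.792) = 0.993215

0.9932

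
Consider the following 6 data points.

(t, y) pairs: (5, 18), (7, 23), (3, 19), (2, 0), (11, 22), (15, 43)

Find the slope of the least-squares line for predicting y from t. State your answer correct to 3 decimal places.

n = 6, Σx = 43, Σy = 125, Σxy = 1195, Σx² = 433
Sxx = Σx² − (Σx)²/n = 433 − 308.166667 = 124.833333
Sxy = Σxy − (Σx)(Σy)/n = 1195 − 895.833333 = 299.166667
b = Sxy/Sxx = 299.166667/124.833333 = 2.396529

2.397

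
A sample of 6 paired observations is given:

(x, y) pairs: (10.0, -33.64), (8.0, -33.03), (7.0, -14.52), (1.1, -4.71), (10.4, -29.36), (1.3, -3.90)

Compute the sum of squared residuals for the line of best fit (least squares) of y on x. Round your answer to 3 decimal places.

n = 6, Σx = 37.8, Σy = -119.16, Σxy = -1017.875, Σx² = 324.06, Σy² = 3332.8646
Sxx = Σx² − (Σx)²/n = 324.06 − 238.14 = 85.92
Sxy = Σxy − (Σx)(Σy)/n = -1017.875 − (-750.708) = -267.167
Syy = Σy² − (Σy)²/n = 3332.8646 − 2366.5176 = 966.347
b = Sxy/Sxx = -267.167/85.92 = -3.109486
SSE = Syy − b·Sxy = 966.347 − (-3.109486)·(-267.167) = 135.595069

135.595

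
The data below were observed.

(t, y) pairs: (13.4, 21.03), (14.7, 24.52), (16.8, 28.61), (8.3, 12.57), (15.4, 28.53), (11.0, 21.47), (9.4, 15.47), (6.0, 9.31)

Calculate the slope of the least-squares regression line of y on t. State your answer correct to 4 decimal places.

n = 8, Σx = 95, Σy = 161.51, Σxy = 2104.035, Σx² = 1229.3
Sxx = Σx² − (Σx)²/n = 1229.3 − 1128.125 = 101.175
Sxy = Σxy − (Σx)(Σy)/n = 2104.035 − 1917.93125 = 186.10375
b = Sxy/Sxx = 186.10375/101.175 = 1.839424

1.8394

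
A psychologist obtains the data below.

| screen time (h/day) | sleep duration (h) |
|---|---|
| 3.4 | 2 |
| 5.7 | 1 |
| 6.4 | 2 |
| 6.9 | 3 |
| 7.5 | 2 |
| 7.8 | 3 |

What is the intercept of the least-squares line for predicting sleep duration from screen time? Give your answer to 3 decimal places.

0.836

n = 6, Σx = 37.7, Σy = 13, Σxy = 84.4, Σx² = 249.71
Sxx = Σx² − (Σx)²/n = 249.71 − 236.881667 = 12.828333
Sxy = Σxy − (Σx)(Σy)/n = 84.4 − 81.683333 = 2.716667
b = Sxy/Sxx = 2.716667/12.828333 = 0.211771
a = ȳ − b·x̄ = 2.166667 − 0.211771·6.283333 = 0.836040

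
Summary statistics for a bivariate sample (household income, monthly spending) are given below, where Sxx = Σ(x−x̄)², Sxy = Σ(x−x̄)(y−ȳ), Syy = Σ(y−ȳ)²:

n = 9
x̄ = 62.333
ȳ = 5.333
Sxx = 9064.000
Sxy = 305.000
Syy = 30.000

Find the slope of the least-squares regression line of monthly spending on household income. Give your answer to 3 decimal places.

b = Sxy/Sxx = 305/9064 = 0.033650

0.034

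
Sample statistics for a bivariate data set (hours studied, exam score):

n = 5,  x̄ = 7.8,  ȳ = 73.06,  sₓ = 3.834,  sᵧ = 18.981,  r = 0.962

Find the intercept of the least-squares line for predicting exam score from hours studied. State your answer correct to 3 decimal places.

b = r · sᵧ/sₓ = 0.962 · 18.981/3.834 = 4.762577
a = ȳ − b·x̄ = 73.06 − 4.762577·7.8 = 35.911896

35.912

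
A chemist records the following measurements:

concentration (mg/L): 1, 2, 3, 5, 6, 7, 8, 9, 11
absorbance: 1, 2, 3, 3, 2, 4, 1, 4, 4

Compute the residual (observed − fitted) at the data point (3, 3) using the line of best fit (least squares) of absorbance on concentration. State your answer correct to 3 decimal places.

0.902

n = 9, Σx = 52, Σy = 24, Σxy = 157, Σx² = 390
Sxx = Σx² − (Σx)²/n = 390 − 300.444444 = 89.555556
Sxy = Σxy − (Σx)(Σy)/n = 157 − 138.666667 = 18.333333
b = Sxy/Sxx = 18.333333/89.555556 = 0.204715
a = ȳ − b·x̄ = 2.666667 − 0.204715·5.777778 = 1.483871
ŷ(3) = 1.483871 + 0.204715·3 = 2.098015
residual = y − ŷ = 3 − 2.098015 = 0.901985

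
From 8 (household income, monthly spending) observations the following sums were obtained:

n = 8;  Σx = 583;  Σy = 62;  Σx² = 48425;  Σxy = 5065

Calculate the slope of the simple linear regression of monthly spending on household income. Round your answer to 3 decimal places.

Sxx = Σx² − (Σx)²/n = 48425 − 42486.125 = 5938.875
Sxy = Σxy − (Σx)(Σy)/n = 5065 − 4518.25 = 546.75
b = Sxy/Sxx = 546.75/5938.875 = 0.092063

0.092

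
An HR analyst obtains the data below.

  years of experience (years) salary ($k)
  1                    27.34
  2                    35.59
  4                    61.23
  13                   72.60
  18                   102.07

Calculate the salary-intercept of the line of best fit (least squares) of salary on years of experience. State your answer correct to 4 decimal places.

30.9659

n = 5, Σx = 38, Σy = 298.83, Σxy = 3124.5, Σx² = 514
Sxx = Σx² − (Σx)²/n = 514 − 288.8 = 225.2
Sxy = Σxy − (Σx)(Σy)/n = 3124.5 − 2271.108 = 853.392
b = Sxy/Sxx = 853.392/225.2 = 3.789485
a = ȳ − b·x̄ = 59.766 − 3.789485·7.6 = 30.965915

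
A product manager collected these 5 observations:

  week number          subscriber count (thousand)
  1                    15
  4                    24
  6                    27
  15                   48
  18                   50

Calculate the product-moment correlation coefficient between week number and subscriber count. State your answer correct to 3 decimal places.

0.993

n = 5, Σx = 44, Σy = 164, Σxy = 1893, Σx² = 602, Σy² = 6334
Sxx = Σx² − (Σx)²/n = 602 − 387.2 = 214.8
Sxy = Σxy − (Σx)(Σy)/n = 1893 − 1443.2 = 449.8
Syy = Σy² − (Σy)²/n = 6334 − 5379.2 = 954.8
r = Sxy/√(Sxx·Syy) = 449.8/√(205091.04) = 449.8/452.869783 = 0.993221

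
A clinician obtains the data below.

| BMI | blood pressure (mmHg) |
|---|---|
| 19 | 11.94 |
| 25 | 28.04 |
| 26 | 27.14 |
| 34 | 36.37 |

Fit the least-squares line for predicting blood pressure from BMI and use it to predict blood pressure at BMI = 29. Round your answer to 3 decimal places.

n = 4, Σx = 104, Σy = 103.49, Σxy = 2870.08, Σx² = 2818
Sxx = Σx² − (Σx)²/n = 2818 − 2704 = 114
Sxy = Σxy − (Σx)(Σy)/n = 2870.08 − 2690.74 = 179.34
b = Sxy/Sxx = 179.34/114 = 1.573158
a = ȳ − b·x̄ = 25.8725 − 1.573158·26 = -15.029605
ŷ(29) = a + b·29 = -15.029605 + 1.573158·29 = 30.591974

30.592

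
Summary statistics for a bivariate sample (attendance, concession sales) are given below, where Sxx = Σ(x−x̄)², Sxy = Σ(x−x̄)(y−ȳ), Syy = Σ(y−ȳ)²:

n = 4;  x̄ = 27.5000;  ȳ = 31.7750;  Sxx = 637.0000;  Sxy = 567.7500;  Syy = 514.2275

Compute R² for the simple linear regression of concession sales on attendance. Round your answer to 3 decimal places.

R² = Sxy²/(Sxx·Syy) = (567.75)²/(637·514.2275) = 0.984055

0.984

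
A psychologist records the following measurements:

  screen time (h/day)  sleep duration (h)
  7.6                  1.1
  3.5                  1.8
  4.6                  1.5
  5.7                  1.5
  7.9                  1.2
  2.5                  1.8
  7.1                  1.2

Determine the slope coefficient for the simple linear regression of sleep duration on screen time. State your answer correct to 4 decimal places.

n = 7, Σx = 38.9, Σy = 10.1, Σxy = 52.61, Σx² = 242.73
Sxx = Σx² − (Σx)²/n = 242.73 − 216.172857 = 26.557143
Sxy = Σxy − (Σx)(Σy)/n = 52.61 − 56.127143 = -3.517143
b = Sxy/Sxx = -3.517143/26.557143 = -0.132437

-0.1324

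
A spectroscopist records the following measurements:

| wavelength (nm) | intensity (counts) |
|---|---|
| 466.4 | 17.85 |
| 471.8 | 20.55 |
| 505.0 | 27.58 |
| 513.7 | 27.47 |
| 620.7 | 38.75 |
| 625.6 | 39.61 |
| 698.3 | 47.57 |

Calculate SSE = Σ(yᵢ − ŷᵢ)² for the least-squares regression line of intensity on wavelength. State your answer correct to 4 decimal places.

15.6483

n = 7, Σx = 3901.5, Σy = 219.38, Σxy = 128110.241, Σx² = 2223303.63, Σy² = 7589.6018
Sxx = Σx² − (Σx)²/n = 2223303.63 − 2174528.892857 = 48774.737143
Sxy = Σxy − (Σx)(Σy)/n = 128110.241 − 122273.01 = 5837.231
Syy = Σy² − (Σy)²/n = 7589.6018 − 6875.3692 = 714.2326
b = Sxy/Sxx = 5837.231/48774.737143 = 0.119677
SSE = Syy − b·Sxy = 714.2326 − 0.119677·5837.231 = 15.648297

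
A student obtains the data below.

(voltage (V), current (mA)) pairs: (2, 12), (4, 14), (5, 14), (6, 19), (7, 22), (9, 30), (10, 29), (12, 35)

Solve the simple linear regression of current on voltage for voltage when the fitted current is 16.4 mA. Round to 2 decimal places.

n = 8, Σx = 55, Σy = 175, Σxy = 1398, Σx² = 455
Sxx = Σx² − (Σx)²/n = 455 − 378.125 = 76.875
Sxy = Σxy − (Σx)(Σy)/n = 1398 − 1203.125 = 194.875
b = Sxy/Sxx = 194.875/76.875 = 2.534959
a = ȳ − b·x̄ = 21.875 − 2.534959·6.875 = 4.447154
Set a + b·x = 16.4: x = (16.4 − 4.447154) / 2.534959 = 4.715202

4.72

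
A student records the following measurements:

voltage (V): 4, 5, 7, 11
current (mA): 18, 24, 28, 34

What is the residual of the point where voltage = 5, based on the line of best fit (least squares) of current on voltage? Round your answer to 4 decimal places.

n = 4, Σx = 27, Σy = 104, Σxy = 762, Σx² = 211
Sxx = Σx² − (Σx)²/n = 211 − 182.25 = 28.75
Sxy = Σxy − (Σx)(Σy)/n = 762 − 702 = 60
b = Sxy/Sxx = 60/28.75 = 2.086957
a = ȳ − b·x̄ = 26 − 2.086957·6.75 = 11.913043
ŷ(5) = 11.913043 + 2.086957·5 = 22.347826
residual = y − ŷ = 24 − 22.347826 = 1.652174

1.6522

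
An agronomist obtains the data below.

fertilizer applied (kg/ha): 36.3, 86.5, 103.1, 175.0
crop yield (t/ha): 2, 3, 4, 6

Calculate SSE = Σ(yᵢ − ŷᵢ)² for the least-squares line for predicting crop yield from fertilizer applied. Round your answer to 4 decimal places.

0.1668

n = 4, Σx = 400.9, Σy = 15, Σxy = 1794.5, Σx² = 50054.55, Σy² = 65
Sxx = Σx² − (Σx)²/n = 50054.55 − 40180.2025 = 9874.3475
Sxy = Σxy − (Σx)(Σy)/n = 1794.5 − 1503.375 = 291.125
Syy = Σy² − (Σy)²/n = 65 − 56.25 = 8.75
b = Sxy/Sxx = 291.125/9874.3475 = 0.029483
SSE = Syy − b·Sxy = 8.75 − 0.029483·291.125 = 0.166773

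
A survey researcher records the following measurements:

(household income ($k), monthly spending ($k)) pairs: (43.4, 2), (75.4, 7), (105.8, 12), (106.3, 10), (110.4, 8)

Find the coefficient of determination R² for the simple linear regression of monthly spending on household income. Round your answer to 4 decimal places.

0.8040

n = 5, Σx = 441.3, Σy = 39, Σxy = 3830.4, Σx² = 42250.21, Σy² = 361
Sxx = Σx² − (Σx)²/n = 42250.21 − 38949.138 = 3301.072
Sxy = Σxy − (Σx)(Σy)/n = 3830.4 − 3442.14 = 388.26
Syy = Σy² − (Σy)²/n = 361 − 304.2 = 56.8
R² = Sxy²/(Sxx·Syy) = (388.26)²/(3301.072·56.8) = 0.803974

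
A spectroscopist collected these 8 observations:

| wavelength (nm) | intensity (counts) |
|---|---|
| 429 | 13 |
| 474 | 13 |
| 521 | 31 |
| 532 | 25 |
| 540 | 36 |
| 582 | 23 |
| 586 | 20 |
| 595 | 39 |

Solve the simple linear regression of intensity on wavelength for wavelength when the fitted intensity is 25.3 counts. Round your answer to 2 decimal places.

n = 8, Σx = 4259, Σy = 200, Σxy = 108941, Σx² = 2290927
Sxx = Σx² − (Σx)²/n = 2290927 − 2267385.125 = 23541.875
Sxy = Σxy − (Σx)(Σy)/n = 108941 − 106475 = 2466
b = Sxy/Sxx = 2466/23541.875 = 0.104750
a = ȳ − b·x̄ = 25 − 0.104750·532.375 = -30.766023
Set a + b·x = 25.3: x = (25.3 − (-30.766023)) / 0.104750 = 535.238975

535.24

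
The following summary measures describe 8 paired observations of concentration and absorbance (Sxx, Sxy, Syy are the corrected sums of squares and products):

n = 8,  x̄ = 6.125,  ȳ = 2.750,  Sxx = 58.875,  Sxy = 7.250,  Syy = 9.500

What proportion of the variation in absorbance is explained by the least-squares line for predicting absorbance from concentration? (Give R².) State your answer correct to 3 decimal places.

0.094

R² = Sxy²/(Sxx·Syy) = (7.25)²/(58.875·9.5) = 0.093977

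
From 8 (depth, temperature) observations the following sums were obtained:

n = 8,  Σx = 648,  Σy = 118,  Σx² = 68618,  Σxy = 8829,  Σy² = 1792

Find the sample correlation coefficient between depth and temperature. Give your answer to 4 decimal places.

-0.7998

Sxx = Σx² − (Σx)²/n = 68618 − 52488 = 16130
Sxy = Σxy − (Σx)(Σy)/n = 8829 − 9558 = -729
Syy = Σy² − (Σy)²/n = 1792 − 1740.5 = 51.5
r = Sxy/√(Sxx·Syy) = -729/√(830695) = -729/911.424709 = -0.799847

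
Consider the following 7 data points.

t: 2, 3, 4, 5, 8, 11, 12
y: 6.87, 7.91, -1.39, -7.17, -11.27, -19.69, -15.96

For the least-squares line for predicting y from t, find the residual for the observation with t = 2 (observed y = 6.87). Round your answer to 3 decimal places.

n = 7, Σx = 45, Σy = -40.7, Σxy = -502.21, Σx² = 383
Sxx = Σx² − (Σx)²/n = 383 − 289.285714 = 93.714286
Sxy = Σxy − (Σx)(Σy)/n = -502.21 − (-261.642857) = -240.567143
b = Sxy/Sxx = -240.567143/93.714286 = -2.567027
a = ȳ − b·x̄ = -5.814286 − (-2.567027)·6.428571 = 10.688034
ŷ(2) = 10.688034 + (-2.567027)·2 = 5.553979
residual = y − ŷ = 6.87 − 5.553979 = 1.316021

1.316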